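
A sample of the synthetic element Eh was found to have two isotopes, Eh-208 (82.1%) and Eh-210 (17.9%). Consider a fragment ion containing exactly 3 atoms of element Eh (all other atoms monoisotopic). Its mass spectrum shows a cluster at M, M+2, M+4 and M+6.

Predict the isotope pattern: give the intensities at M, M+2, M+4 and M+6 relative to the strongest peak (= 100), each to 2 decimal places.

Each Eh atom is independently Eh-208 (p = 0.821) or Eh-210 (q = 0.179); the cluster is the binomial expansion (p + q)^3.
P(M) = 0.821^3 = 0.553388
P(M+2) = 3 × 0.821^2 × 0.179^1 = 0.361960
P(M+4) = 3 × 0.821^1 × 0.179^2 = 0.078917
P(M+6) = 0.179^3 = 0.005735
The M peak is largest (0.553388); scaling to 100 gives 100.00 : 65.41 : 14.26 : 1.04.

100.00 : 65.41 : 14.26 : 1.04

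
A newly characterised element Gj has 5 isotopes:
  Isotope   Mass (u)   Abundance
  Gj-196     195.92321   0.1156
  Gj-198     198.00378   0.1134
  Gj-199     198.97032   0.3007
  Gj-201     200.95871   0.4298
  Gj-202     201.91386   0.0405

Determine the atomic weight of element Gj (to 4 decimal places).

Average mass = Σ (abundance × isotope mass) = 0.1156 × 195.92321 + 0.1134 × 198.00378 + 0.3007 × 198.97032 + 0.4298 × 200.95871 + 0.0405 × 201.91386
= 22.648723 + 22.453629 + 59.830375 + 86.372054 + 8.177511 = 199.482292 u

199.4823 u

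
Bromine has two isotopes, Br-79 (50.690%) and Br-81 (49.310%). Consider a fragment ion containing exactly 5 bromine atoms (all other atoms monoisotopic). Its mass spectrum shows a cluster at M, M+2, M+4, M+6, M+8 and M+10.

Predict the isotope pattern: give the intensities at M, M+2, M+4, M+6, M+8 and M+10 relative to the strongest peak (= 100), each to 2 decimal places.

10.57 : 51.40 : 100.00 : 97.28 : 47.31 : 9.21

Expanding (0.50690 + 0.49310)^5:
P(M) = 0.50690^5 = 0.033467
P(M+2) = 5 × 0.50690^4 × 0.49310^1 = 0.162777
P(M+4) = 10 × 0.50690^3 × 0.49310^2 = 0.316692
P(M+6) = 10 × 0.50690^2 × 0.49310^3 = 0.308070
P(M+8) = 5 × 0.50690^1 × 0.49310^4 = 0.149842
P(M+10) = 0.49310^5 = 0.029152
The M+4 peak is largest (0.316692); scaling to 100 gives 10.57 : 51.40 : 100.00 : 97.28 : 47.31 : 9.21.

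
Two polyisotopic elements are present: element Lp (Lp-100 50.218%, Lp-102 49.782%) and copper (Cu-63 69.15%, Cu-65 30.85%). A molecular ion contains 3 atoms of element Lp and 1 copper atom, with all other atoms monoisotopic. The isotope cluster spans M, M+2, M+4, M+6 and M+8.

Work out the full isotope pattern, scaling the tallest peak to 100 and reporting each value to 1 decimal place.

Element Lp pattern (n=3): 0.12664214 : 0.37662784 : 0.3733579 : 0.12337212
Copper pattern (n=1): 0.6915 : 0.3085
Convolve the two distributions (both contribute in 2-u steps):
  M: 0.12664214×0.6915 = 0.087573
  M+2: 0.12664214×0.3085 + 0.37662784×0.6915 = 0.299507
  M+4: 0.37662784×0.3085 + 0.3733579×0.6915 = 0.374367
  M+6: 0.3733579×0.3085 + 0.12337212×0.6915 = 0.200493
  M+8: 0.12337212×0.3085 = 0.038060
Scale to base peak (0.374367) = 100: 23.4 : 80.0 : 100.0 : 53.6 : 10.2

23.4 : 80.0 : 100.0 : 53.6 : 10.2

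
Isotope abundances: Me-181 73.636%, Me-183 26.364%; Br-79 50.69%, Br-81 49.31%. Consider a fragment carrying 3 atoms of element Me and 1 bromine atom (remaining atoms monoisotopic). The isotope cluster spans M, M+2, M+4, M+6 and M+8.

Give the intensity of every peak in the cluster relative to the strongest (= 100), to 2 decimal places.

Element Me pattern (n=3): 0.39927357 : 0.42885743 : 0.15354442 : 0.01832457
Bromine pattern (n=1): 0.5069 : 0.4931
Convolve the two distributions (both contribute in 2-u steps):
  M: 0.39927357×0.5069 = 0.202392
  M+2: 0.39927357×0.4931 + 0.42885743×0.5069 = 0.414270
  M+4: 0.42885743×0.4931 + 0.15354442×0.5069 = 0.289301
  M+6: 0.15354442×0.4931 + 0.01832457×0.5069 = 0.085001
  M+8: 0.01832457×0.4931 = 0.009036
Scale to base peak (0.414270) = 100: 48.86 : 100.00 : 69.83 : 20.52 : 2.18

48.86 : 100.00 : 69.83 : 20.52 : 2.18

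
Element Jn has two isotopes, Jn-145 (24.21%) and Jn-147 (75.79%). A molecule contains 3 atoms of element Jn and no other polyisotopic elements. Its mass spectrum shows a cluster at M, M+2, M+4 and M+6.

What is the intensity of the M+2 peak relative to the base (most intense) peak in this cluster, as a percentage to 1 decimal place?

30.6%

Binomial terms of (0.2421 + 0.7579)^3: M 0.0142, M+2 0.1333, M+4 0.4172, M+6 0.4353 → M+6 is the base peak.
P(M+6) = C(3,3) × 0.2421^0 × 0.7579^3 = 1 × 1.0000 × 0.43534717 = 0.435347 (base)
P(M+2) = C(3,1) × 0.2421^2 × 0.7579^1 = 3 × 0.05861241 × 0.7579 = 0.133267
Relative intensity = 0.133267 / 0.435347 × 100 = 30.6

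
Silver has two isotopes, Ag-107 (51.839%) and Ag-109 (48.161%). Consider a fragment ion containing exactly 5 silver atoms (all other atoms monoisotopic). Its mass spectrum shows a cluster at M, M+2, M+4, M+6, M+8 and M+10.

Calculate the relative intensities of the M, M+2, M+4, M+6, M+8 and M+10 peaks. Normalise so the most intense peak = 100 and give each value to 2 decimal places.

11.59 : 53.82 : 100.00 : 92.90 : 43.16 : 8.02

Each Ag atom is independently Ag-107 (p = 0.51839) or Ag-109 (q = 0.48161); the cluster is the binomial expansion (p + q)^5.
P(M) = 0.51839^5 = 0.037435
P(M+2) = 5 × 0.51839^4 × 0.48161^1 = 0.173897
P(M+4) = 10 × 0.51839^3 × 0.48161^2 = 0.323118
P(M+6) = 10 × 0.51839^2 × 0.48161^3 = 0.300192
P(M+8) = 5 × 0.51839^1 × 0.48161^4 = 0.139447
P(M+10) = 0.48161^5 = 0.025911
The M+4 peak is largest (0.323118); scaling to 100 gives 11.59 : 53.82 : 100.00 : 92.90 : 43.16 : 8.02.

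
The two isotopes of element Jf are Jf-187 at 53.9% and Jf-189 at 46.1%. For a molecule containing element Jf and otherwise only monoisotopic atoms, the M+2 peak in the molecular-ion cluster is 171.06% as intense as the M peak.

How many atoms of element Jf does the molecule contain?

2

The M+2/M ratio from n Jf atoms is n · q/p = n · 0.461/0.539.
n = 1.7106 × 0.539/0.461 = 2.00 ≈ 2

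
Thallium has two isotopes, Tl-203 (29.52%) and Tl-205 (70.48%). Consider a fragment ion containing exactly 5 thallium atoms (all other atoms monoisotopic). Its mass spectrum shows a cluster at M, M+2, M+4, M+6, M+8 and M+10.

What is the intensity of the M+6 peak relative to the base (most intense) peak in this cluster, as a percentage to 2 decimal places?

Term probabilities: M 0.0022, M+2 0.0268, M+4 0.1278, M+6 0.3051, M+8 0.3642, M+10 0.1739. Base peak = M+8.
P(M+8) = C(5,4) × 0.2952^1 × 0.7048^4 = 5 × 0.2952 × 0.24675365 = 0.364208 (base)
P(M+6) = C(5,3) × 0.2952^2 × 0.7048^3 = 10 × 0.08714304 × 0.35010449 = 0.305092
Relative intensity = 0.305092 / 0.364208 × 100 = 83.77

83.77%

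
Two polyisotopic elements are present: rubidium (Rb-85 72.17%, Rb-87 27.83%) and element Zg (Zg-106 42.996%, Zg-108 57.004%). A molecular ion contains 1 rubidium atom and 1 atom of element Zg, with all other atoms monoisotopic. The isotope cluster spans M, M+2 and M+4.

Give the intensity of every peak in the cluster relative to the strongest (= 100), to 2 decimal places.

58.43 : 100.00 : 29.87

Rubidium pattern (n=1): 0.7217 : 0.2783
Element Zg pattern (n=1): 0.42996 : 0.57004
Convolve the two distributions (both contribute in 2-u steps):
  M: 0.7217×0.42996 = 0.310302
  M+2: 0.7217×0.57004 + 0.2783×0.42996 = 0.531056
  M+4: 0.2783×0.57004 = 0.158642
Scale to base peak (0.531056) = 100: 58.43 : 100.00 : 29.87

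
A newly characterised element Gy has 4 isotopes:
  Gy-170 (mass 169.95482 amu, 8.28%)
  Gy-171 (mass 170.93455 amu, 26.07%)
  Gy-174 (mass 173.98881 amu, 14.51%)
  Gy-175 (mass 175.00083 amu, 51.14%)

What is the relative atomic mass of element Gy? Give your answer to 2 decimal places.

Average mass = Σ (abundance × isotope mass) = 0.0828 × 169.95482 + 0.2607 × 170.93455 + 0.1451 × 173.98881 + 0.5114 × 175.00083
= 14.072259 + 44.562637 + 25.245776 + 89.495424 = 173.376096 amu

173.38 amu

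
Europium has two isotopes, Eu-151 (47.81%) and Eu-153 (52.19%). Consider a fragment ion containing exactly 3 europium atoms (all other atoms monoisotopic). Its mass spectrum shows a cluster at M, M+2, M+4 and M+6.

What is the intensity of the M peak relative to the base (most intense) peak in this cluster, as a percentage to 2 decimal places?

27.97%

(0.4781 + 0.5219)^3 gives M 0.1093, M+2 0.3579, M+4 0.3907, M+6 0.1422; the largest is M+4.
P(M+4) = C(3,2) × 0.4781^1 × 0.5219^2 = 3 × 0.4781 × 0.27237961 = 0.390674 (base)
P(M) = C(3,0) × 0.4781^3 × 0.5219^0 = 1 × 0.10928391 × 1.0000 = 0.109284
Relative intensity = 0.109284 / 0.390674 × 100 = 27.97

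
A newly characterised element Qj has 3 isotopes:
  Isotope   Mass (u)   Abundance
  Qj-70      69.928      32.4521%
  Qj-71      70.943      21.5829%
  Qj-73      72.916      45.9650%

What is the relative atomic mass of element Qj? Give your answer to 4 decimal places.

Average mass = Σ (abundance × isotope mass) = 0.324521 × 69.928 + 0.215829 × 70.943 + 0.459650 × 72.916
= 22.69310 + 15.31156 + 33.51584 = 71.52050 u

71.5205 u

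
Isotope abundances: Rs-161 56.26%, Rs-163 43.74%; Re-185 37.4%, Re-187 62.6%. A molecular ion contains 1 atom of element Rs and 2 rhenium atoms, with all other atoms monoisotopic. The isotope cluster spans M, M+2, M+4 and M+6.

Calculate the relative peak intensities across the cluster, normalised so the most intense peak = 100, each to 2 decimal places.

Element Rs pattern (n=1): 0.5626 : 0.4374
Rhenium pattern (n=2): 0.139876 : 0.468248 : 0.391876
Convolve the two distributions (both contribute in 2-u steps):
  M: 0.5626×0.139876 = 0.078694
  M+2: 0.5626×0.468248 + 0.4374×0.139876 = 0.324618
  M+4: 0.5626×0.391876 + 0.4374×0.468248 = 0.425281
  M+6: 0.4374×0.391876 = 0.171407
Scale to base peak (0.425281) = 100: 18.50 : 76.33 : 100.00 : 40.30

18.50 : 76.33 : 100.00 : 40.30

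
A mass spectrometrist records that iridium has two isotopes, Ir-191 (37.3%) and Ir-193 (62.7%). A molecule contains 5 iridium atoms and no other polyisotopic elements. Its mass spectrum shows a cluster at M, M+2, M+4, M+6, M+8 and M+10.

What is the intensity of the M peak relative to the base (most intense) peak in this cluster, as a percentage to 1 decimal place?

Binomial terms of (0.373 + 0.627)^5: M 0.0072, M+2 0.0607, M+4 0.2040, M+6 0.3429, M+8 0.2882, M+10 0.0969 → M+6 is the base peak.
P(M+6) = C(5,3) × 0.373^2 × 0.627^3 = 10 × 0.139129 × 0.24649188 = 0.342942 (base)
P(M) = C(5,0) × 0.373^5 × 0.627^0 = 1 × 0.00722012 × 1.0000 = 0.007220
Relative intensity = 0.007220 / 0.342942 × 100 = 2.1

2.1%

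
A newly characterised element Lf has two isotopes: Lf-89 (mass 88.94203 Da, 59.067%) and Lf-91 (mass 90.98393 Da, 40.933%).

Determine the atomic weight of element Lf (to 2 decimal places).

89.78 Da

The abundance-weighted mean is 0.59067 × 88.94203 + 0.40933 × 90.98393
= 52.535389 + 37.242452 = 89.777841 Da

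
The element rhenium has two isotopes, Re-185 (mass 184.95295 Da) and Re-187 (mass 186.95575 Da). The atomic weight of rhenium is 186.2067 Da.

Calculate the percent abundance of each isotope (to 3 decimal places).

Re-185: 37.400%, Re-187: 62.600%

Writing the weighted mean with unknown fraction x of Re-185:
184.95295·x + 186.95575·(1 − x) = 186.2067
(184.95295 − 186.95575)·x = 186.2067 − 186.95575
x = -0.74905 / -2.00280 = 0.37400 → 37.400% Re-185, 62.600% Re-187.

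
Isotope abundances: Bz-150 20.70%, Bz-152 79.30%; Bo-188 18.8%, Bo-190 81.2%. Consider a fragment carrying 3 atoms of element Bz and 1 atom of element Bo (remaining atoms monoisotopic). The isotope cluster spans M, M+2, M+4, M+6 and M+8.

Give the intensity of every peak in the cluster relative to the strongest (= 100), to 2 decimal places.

0.41 : 6.42 : 38.02 : 100.00 : 98.56

Element Bz pattern (n=3): 0.00886974 : 0.10193777 : 0.39051523 : 0.49867726
Element Bo pattern (n=1): 0.1880 : 0.8120
Convolve the two distributions (both contribute in 2-u steps):
  M: 0.00886974×0.1880 = 0.001668
  M+2: 0.00886974×0.8120 + 0.10193777×0.1880 = 0.026367
  M+4: 0.10193777×0.8120 + 0.39051523×0.1880 = 0.156190
  M+6: 0.39051523×0.8120 + 0.49867726×0.1880 = 0.410850
  M+8: 0.49867726×0.8120 = 0.404926
Scale to base peak (0.410850) = 100: 0.41 : 6.42 : 38.02 : 100.00 : 98.56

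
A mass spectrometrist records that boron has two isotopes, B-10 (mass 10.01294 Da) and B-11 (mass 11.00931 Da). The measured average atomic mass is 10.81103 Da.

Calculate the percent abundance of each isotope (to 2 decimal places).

B-10: 19.90%, B-11: 80.10%

With x = fraction of B-10 (so B-11 is 1 − x):
10.01294·x + 11.00931·(1 − x) = 10.81103
(10.01294 − 11.00931)·x = 10.81103 − 11.00931
x = -0.19828 / -0.99637 = 0.19900 → 19.90% B-10, 80.10% B-11.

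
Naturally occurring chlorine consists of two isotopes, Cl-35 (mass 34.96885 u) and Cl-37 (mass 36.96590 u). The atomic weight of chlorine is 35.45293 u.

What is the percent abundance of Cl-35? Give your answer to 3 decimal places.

75.760%

With x = fraction of Cl-35 (so Cl-37 is 1 − x):
34.96885·x + 36.96590·(1 − x) = 35.45293
(34.96885 − 36.96590)·x = 35.45293 − 36.96590
x = -1.51297 / -1.99705 = 0.75760 → 75.760% Cl-35, 24.240% Cl-37.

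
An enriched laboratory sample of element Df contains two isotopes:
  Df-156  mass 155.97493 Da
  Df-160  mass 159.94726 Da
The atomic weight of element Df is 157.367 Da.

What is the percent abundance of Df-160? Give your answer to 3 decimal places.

Let x be the fractional abundance of Df-156; then Df-160 has abundance 1 − x.
155.97493·x + 159.94726·(1 − x) = 157.367
(155.97493 − 159.94726)·x = 157.367 − 159.94726
x = -2.58026 / -3.97233 = 0.64956 → 64.956% Df-156, 35.044% Df-160.

35.044%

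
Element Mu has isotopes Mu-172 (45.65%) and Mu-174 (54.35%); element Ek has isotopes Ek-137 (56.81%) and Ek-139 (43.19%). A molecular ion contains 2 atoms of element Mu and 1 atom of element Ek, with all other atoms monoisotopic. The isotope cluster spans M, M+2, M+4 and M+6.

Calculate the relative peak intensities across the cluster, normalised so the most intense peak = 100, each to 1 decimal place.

Element Mu pattern (n=2): 0.20839225 : 0.4962155 : 0.29539225
Element Ek pattern (n=1): 0.5681 : 0.4319
Convolve the two distributions (both contribute in 2-u steps):
  M: 0.20839225×0.5681 = 0.118388
  M+2: 0.20839225×0.4319 + 0.4962155×0.5681 = 0.371905
  M+4: 0.4962155×0.4319 + 0.29539225×0.5681 = 0.382128
  M+6: 0.29539225×0.4319 = 0.127580
Scale to base peak (0.382128) = 100: 31.0 : 97.3 : 100.0 : 33.4

31.0 : 97.3 : 100.0 : 33.4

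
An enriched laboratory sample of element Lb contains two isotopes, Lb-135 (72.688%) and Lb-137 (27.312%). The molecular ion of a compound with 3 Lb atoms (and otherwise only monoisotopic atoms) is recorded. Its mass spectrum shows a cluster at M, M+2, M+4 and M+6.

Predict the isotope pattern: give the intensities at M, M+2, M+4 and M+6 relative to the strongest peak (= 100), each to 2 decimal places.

88.71 : 100.00 : 37.57 : 4.71

The 3 Lb atoms are independent, so intensities follow the terms of (0.72688 + 0.27312)^3.
P(M) = 0.72688^3 = 0.384050
P(M+2) = 3 × 0.72688^2 × 0.27312^1 = 0.432913
P(M+4) = 3 × 0.72688^1 × 0.27312^2 = 0.162664
P(M+6) = 0.27312^3 = 0.020373
The M+2 peak is largest (0.432913); scaling to 100 gives 88.71 : 100.00 : 37.57 : 4.71.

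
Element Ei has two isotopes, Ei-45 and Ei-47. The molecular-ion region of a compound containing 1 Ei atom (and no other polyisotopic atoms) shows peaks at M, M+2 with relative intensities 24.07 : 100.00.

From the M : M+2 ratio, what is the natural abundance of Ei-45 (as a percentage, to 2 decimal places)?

19.40%

If p is the fraction of Ei that is Ei-45, then I(M+2)/I(M) = [C(1,1)·p^0·(1−p)] / p^1 = 1·(1−p)/p = 100.00/24.07 = 4.1545
(1−p)/p = 4.1545/1 = 4.1545  ⇒  p = 1/(1 + 4.1545) = 0.1940
Ei-45: 19.40%, Ei-47: 80.60%.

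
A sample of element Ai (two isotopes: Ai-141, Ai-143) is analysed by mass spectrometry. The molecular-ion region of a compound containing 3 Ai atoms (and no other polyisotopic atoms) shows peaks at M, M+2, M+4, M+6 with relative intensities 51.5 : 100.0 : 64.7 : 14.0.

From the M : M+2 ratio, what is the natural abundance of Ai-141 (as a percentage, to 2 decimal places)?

If p is the fraction of Ai that is Ai-141, then I(M+2)/I(M) = [C(3,1)·p^2·(1−p)] / p^3 = 3·(1−p)/p = 100.0/51.5 = 1.9417
(1−p)/p = 1.9417/3 = 0.6472  ⇒  p = 1/(1 + 0.6472) = 0.6071
Ai-141: 60.71%, Ai-143: 39.29%.

60.71%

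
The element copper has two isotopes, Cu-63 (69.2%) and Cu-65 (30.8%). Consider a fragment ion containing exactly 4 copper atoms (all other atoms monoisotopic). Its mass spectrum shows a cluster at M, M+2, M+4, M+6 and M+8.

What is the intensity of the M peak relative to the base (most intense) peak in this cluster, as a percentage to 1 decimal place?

Term probabilities: M 0.2293, M+2 0.4083, M+4 0.2726, M+6 0.0809, M+8 0.0090. Base peak = M+2.
P(M+2) = C(4,1) × 0.692^3 × 0.308^1 = 4 × 0.33137389 × 0.3080 = 0.408253 (base)
P(M) = C(4,0) × 0.692^4 × 0.308^0 = 1 × 0.22931073 × 1.0000 = 0.229311
Relative intensity = 0.229311 / 0.408253 × 100 = 56.2

56.2%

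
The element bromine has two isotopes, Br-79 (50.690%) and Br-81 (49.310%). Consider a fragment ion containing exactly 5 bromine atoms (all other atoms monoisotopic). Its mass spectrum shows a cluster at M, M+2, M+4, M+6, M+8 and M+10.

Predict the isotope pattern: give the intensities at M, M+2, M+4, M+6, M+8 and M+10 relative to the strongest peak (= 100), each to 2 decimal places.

10.57 : 51.40 : 100.00 : 97.28 : 47.31 : 9.21

The 5 Br atoms are independent, so intensities follow the terms of (0.50690 + 0.49310)^5.
P(M) = 0.50690^5 = 0.033467
P(M+2) = 5 × 0.50690^4 × 0.49310^1 = 0.162777
P(M+4) = 10 × 0.50690^3 × 0.49310^2 = 0.316692
P(M+6) = 10 × 0.50690^2 × 0.49310^3 = 0.308070
P(M+8) = 5 × 0.50690^1 × 0.49310^4 = 0.149842
P(M+10) = 0.49310^5 = 0.029152
The M+4 peak is largest (0.316692); scaling to 100 gives 10.57 : 51.40 : 100.00 : 97.28 : 47.31 : 9.21.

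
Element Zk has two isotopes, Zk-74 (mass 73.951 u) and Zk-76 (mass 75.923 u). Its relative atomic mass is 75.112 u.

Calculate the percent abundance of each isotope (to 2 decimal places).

Zk-74: 41.13%, Zk-76: 58.87%

Writing the weighted mean with unknown fraction x of Zk-74:
73.951·x + 75.923·(1 − x) = 75.112
(73.951 − 75.923)·x = 75.112 − 75.923
x = -0.811 / -1.972 = 0.41126 → 41.13% Zk-74, 58.87% Zk-76.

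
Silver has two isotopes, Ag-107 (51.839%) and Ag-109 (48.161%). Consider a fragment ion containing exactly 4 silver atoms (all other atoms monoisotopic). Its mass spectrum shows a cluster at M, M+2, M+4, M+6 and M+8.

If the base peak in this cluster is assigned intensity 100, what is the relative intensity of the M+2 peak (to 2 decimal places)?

71.76

Binomial terms of (0.51839 + 0.48161)^4: M 0.0722, M+2 0.2684, M+4 0.3740, M+6 0.2316, M+8 0.0538 → M+4 is the base peak.
P(M+4) = C(4,2) × 0.51839^2 × 0.48161^2 = 6 × 0.26872819 × 0.23194819 = 0.373986 (base)
P(M+2) = C(4,1) × 0.51839^3 × 0.48161^1 = 4 × 0.13930601 × 0.48161 = 0.268365
Relative intensity = 0.268365 / 0.373986 × 100 = 71.76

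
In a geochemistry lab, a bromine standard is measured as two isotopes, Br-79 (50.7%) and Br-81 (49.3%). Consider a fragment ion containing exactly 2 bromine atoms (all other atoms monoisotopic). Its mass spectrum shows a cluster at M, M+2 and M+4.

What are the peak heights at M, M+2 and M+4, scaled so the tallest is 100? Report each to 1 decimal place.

51.4 : 100.0 : 48.6

Expanding (0.507 + 0.493)^2:
P(M) = 0.507^2 = 0.257049
P(M+2) = 2 × 0.507^1 × 0.493^1 = 0.499902
P(M+4) = 0.493^2 = 0.243049
The M+2 peak is largest (0.499902); scaling to 100 gives 51.4 : 100.0 : 48.6.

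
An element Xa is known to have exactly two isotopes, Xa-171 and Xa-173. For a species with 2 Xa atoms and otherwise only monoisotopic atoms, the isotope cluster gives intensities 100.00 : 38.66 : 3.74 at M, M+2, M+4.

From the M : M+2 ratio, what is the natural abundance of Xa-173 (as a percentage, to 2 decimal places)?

Write p for the Xa-171 fraction. I(M+2)/I(M) = [C(2,1)·p^1·(1−p)] / p^2 = 2·(1−p)/p = 38.66/100.00 = 0.3866
(1−p)/p = 0.3866/2 = 0.1933  ⇒  p = 1/(1 + 0.1933) = 0.8380
Xa-171: 83.80%, Xa-173: 16.20%.

16.20%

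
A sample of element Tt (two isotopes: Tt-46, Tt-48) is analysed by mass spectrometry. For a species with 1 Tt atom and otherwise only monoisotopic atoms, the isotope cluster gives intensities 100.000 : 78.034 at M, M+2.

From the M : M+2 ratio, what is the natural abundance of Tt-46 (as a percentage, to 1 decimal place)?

56.2%

Write p for the Tt-46 fraction. I(M+2)/I(M) = [C(1,1)·p^0·(1−p)] / p^1 = 1·(1−p)/p = 78.034/100.000 = 0.7803
(1−p)/p = 0.7803/1 = 0.7803  ⇒  p = 1/(1 + 0.7803) = 0.5617
Tt-46: 56.2%, Tt-48: 43.8%.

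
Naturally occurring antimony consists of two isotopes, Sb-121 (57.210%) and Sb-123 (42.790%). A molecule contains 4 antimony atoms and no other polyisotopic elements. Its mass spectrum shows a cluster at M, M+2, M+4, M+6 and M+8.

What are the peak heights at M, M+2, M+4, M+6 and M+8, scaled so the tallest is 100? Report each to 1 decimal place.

29.8 : 89.1 : 100.0 : 49.9 : 9.3

Each Sb atom is independently Sb-121 (p = 0.57210) or Sb-123 (q = 0.42790); the cluster is the binomial expansion (p + q)^4.
P(M) = 0.57210^4 = 0.107124
P(M+2) = 4 × 0.57210^3 × 0.42790^1 = 0.320493
P(M+4) = 6 × 0.57210^2 × 0.42790^2 = 0.359567
P(M+6) = 4 × 0.57210^1 × 0.42790^3 = 0.179291
P(M+8) = 0.42790^4 = 0.033525
The M+4 peak is largest (0.359567); scaling to 100 gives 29.8 : 89.1 : 100.0 : 49.9 : 9.3.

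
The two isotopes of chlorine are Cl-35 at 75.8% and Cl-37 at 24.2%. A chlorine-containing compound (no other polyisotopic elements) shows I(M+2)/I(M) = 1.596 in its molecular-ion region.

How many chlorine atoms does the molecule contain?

For n independent Cl atoms, I(M+2)/I(M) = n · (abundance Cl-37) / (abundance Cl-35) = n · 0.242/0.758.
n = 1.596 × 0.758/0.242 = 5.00 ≈ 5

5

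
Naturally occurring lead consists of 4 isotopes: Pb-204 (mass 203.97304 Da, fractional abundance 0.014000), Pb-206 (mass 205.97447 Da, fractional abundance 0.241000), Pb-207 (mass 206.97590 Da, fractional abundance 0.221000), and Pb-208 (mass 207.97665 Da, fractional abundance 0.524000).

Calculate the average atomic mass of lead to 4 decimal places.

Ar = Σ fᵢ·mᵢ = 0.014000 × 203.97304 + 0.241000 × 205.97447 + 0.221000 × 206.97590 + 0.524000 × 207.97665
= 2.855623 + 49.639847 + 45.741674 + 108.979765 = 207.216909 Da

207.2169 Da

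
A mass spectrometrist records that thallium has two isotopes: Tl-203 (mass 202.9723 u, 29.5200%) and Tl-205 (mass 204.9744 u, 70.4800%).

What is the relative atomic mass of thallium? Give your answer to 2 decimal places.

Ar = Σ fᵢ·mᵢ = 0.295200 × 202.9723 + 0.704800 × 204.9744
= 59.91742 + 144.46596 = 204.38338 u

204.38 u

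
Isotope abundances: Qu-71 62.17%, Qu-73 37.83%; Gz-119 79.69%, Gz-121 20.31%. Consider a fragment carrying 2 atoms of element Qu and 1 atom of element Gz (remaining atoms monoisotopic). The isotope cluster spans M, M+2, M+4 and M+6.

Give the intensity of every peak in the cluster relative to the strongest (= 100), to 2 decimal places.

Element Qu pattern (n=2): 0.38651089 : 0.47037822 : 0.14311089
Element Gz pattern (n=1): 0.7969 : 0.2031
Convolve the two distributions (both contribute in 2-u steps):
  M: 0.38651089×0.7969 = 0.308011
  M+2: 0.38651089×0.2031 + 0.47037822×0.7969 = 0.453345
  M+4: 0.47037822×0.2031 + 0.14311089×0.7969 = 0.209579
  M+6: 0.14311089×0.2031 = 0.029066
Scale to base peak (0.453345) = 100: 67.94 : 100.00 : 46.23 : 6.41

67.94 : 100.00 : 46.23 : 6.41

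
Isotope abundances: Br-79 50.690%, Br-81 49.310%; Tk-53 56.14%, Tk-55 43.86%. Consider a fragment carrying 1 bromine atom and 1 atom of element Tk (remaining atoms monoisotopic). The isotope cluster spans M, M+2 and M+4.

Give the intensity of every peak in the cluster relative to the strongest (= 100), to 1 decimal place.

Bromine pattern (n=1): 0.5069 : 0.4931
Element Tk pattern (n=1): 0.5614 : 0.4386
Convolve the two distributions (both contribute in 2-u steps):
  M: 0.5069×0.5614 = 0.284574
  M+2: 0.5069×0.4386 + 0.4931×0.5614 = 0.499153
  M+4: 0.4931×0.4386 = 0.216274
Scale to base peak (0.499153) = 100: 57.0 : 100.0 : 43.3

57.0 : 100.0 : 43.3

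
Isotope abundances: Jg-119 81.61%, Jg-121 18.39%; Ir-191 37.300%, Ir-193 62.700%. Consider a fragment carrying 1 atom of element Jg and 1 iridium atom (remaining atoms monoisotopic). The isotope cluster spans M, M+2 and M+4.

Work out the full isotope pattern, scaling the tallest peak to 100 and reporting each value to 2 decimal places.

Element Jg pattern (n=1): 0.8161 : 0.1839
Iridium pattern (n=1): 0.3730 : 0.6270
Convolve the two distributions (both contribute in 2-u steps):
  M: 0.8161×0.3730 = 0.304405
  M+2: 0.8161×0.6270 + 0.1839×0.3730 = 0.580289
  M+4: 0.1839×0.6270 = 0.115305
Scale to base peak (0.580289) = 100: 52.46 : 100.00 : 19.87

52.46 : 100.00 : 19.87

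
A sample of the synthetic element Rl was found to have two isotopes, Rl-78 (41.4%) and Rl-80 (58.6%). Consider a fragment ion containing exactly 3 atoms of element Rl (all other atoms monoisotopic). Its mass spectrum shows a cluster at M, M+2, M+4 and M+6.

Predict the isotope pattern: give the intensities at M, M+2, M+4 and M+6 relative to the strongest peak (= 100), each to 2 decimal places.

16.64 : 70.65 : 100.00 : 47.18

Each Rl atom is independently Rl-78 (p = 0.414) or Rl-80 (q = 0.586); the cluster is the binomial expansion (p + q)^3.
P(M) = 0.414^3 = 0.070958
P(M+2) = 3 × 0.414^2 × 0.586^1 = 0.301314
P(M+4) = 3 × 0.414^1 × 0.586^2 = 0.426498
P(M+6) = 0.586^3 = 0.201230
The M+4 peak is largest (0.426498); scaling to 100 gives 16.64 : 70.65 : 100.00 : 47.18.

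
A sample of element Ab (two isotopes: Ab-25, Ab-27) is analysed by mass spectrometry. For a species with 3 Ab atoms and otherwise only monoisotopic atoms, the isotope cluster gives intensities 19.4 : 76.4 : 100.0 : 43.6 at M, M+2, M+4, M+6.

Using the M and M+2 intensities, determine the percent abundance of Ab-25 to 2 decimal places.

43.24%

Let p = fractional abundance of Ab-25. I(M+2)/I(M) = [C(3,1)·p^2·(1−p)] / p^3 = 3·(1−p)/p = 76.4/19.4 = 3.9381
(1−p)/p = 3.9381/3 = 1.3127  ⇒  p = 1/(1 + 1.3127) = 0.4324
Ab-25: 43.24%, Ab-27: 56.76%.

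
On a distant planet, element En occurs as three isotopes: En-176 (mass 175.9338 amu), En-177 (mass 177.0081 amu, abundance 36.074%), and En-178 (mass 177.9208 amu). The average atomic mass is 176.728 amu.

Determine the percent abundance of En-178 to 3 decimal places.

20.466%

The remaining 63.926% is split between En-176 (fraction x) and En-178 (fraction 0.63926 − x).
Substituting: 175.9338x + 177.9208(0.63926 − x) = 112.874098006
(175.9338 − 177.9208)x = -0.863552602  ⇒  x = 0.43460, y = 0.20466
En-176: 43.460%, En-178: 20.466%.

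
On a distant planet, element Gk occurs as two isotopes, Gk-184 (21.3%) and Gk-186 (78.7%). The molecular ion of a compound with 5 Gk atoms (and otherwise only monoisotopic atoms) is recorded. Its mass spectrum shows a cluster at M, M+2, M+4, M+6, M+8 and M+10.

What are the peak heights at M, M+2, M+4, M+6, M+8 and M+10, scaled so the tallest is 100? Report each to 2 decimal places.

0.11 : 1.98 : 14.65 : 54.13 : 100.00 : 73.90

Expanding (0.213 + 0.787)^5:
P(M) = 0.213^5 = 0.000438
P(M+2) = 5 × 0.213^4 × 0.787^1 = 0.008100
P(M+4) = 10 × 0.213^3 × 0.787^2 = 0.059853
P(M+6) = 10 × 0.213^2 × 0.787^3 = 0.221148
P(M+8) = 5 × 0.213^1 × 0.787^4 = 0.408553
P(M+10) = 0.787^5 = 0.301907
The M+8 peak is largest (0.408553); scaling to 100 gives 0.11 : 1.98 : 14.65 : 54.13 : 100.00 : 73.90.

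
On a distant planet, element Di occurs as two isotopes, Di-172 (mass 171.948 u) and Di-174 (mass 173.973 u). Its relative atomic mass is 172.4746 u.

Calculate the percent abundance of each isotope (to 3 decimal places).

With x = fraction of Di-172 (so Di-174 is 1 − x):
171.948·x + 173.973·(1 − x) = 172.4746
(171.948 − 173.973)·x = 172.4746 − 173.973
x = -1.4984 / -2.025 = 0.73995 → 73.995% Di-172, 26.005% Di-174.

Di-172: 73.995%, Di-174: 26.005%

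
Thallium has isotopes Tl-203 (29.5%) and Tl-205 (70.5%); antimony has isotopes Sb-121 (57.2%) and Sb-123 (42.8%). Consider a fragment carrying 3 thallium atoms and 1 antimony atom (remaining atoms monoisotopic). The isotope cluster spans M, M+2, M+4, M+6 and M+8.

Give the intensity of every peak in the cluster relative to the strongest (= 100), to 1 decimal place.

Thallium pattern (n=3): 0.02567237 : 0.18405787 : 0.43986713 : 0.35040263
Antimony pattern (n=1): 0.5720 : 0.4280
Convolve the two distributions (both contribute in 2-u steps):
  M: 0.02567237×0.5720 = 0.014685
  M+2: 0.02567237×0.4280 + 0.18405787×0.5720 = 0.116269
  M+4: 0.18405787×0.4280 + 0.43986713×0.5720 = 0.330381
  M+6: 0.43986713×0.4280 + 0.35040263×0.5720 = 0.388693
  M+8: 0.35040263×0.4280 = 0.149972
Scale to base peak (0.388693) = 100: 3.8 : 29.9 : 85.0 : 100.0 : 38.6

3.8 : 29.9 : 85.0 : 100.0 : 38.6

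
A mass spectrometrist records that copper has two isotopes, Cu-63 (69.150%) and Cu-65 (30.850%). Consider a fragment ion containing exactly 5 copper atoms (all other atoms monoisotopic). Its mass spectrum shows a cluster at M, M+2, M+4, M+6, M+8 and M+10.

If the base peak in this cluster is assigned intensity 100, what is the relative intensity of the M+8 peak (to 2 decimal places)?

Term probabilities: M 0.1581, M+2 0.3527, M+4 0.3147, M+6 0.1404, M+8 0.0313, M+10 0.0028. Base peak = M+2.
P(M+2) = C(5,1) × 0.69150^4 × 0.30850^1 = 5 × 0.2286487 × 0.3085 = 0.352691 (base)
P(M+8) = C(5,4) × 0.69150^1 × 0.30850^4 = 5 × 0.6915 × 0.00905776 = 0.031317
Relative intensity = 0.031317 / 0.352691 × 100 = 8.88

8.88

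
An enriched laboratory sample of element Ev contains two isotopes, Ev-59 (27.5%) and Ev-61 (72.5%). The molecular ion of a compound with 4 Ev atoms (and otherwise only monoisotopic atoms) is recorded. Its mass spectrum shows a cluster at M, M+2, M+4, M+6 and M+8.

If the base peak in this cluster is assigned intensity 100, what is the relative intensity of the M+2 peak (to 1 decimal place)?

14.4

(0.275 + 0.725)^4 gives M 0.0057, M+2 0.0603, M+4 0.2385, M+6 0.4192, M+8 0.2763; the largest is M+6.
P(M+6) = C(4,3) × 0.275^1 × 0.725^3 = 4 × 0.2750 × 0.38107812 = 0.419186 (base)
P(M+2) = C(4,1) × 0.275^3 × 0.725^1 = 4 × 0.02079688 × 0.7250 = 0.060311
Relative intensity = 0.060311 / 0.419186 × 100 = 14.4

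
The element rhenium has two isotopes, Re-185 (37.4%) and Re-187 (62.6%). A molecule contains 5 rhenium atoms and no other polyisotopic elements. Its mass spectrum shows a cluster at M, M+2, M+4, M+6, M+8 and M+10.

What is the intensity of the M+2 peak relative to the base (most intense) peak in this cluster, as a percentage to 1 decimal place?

17.8%

Binomial terms of (0.374 + 0.626)^5: M 0.0073, M+2 0.0612, M+4 0.2050, M+6 0.3431, M+8 0.2872, M+10 0.0961 → M+6 is the base peak.
P(M+6) = C(5,3) × 0.374^2 × 0.626^3 = 10 × 0.139876 × 0.24531438 = 0.343136 (base)
P(M+2) = C(5,1) × 0.374^4 × 0.626^1 = 5 × 0.0195653 × 0.6260 = 0.061239
Relative intensity = 0.061239 / 0.343136 × 100 = 17.8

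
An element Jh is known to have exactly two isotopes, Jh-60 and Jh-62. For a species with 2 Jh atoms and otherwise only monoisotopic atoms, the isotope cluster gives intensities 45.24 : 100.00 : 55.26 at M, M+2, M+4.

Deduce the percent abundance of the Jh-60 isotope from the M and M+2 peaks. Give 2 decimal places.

If p is the fraction of Jh that is Jh-60, then I(M+2)/I(M) = [C(2,1)·p^1·(1−p)] / p^2 = 2·(1−p)/p = 100.00/45.24 = 2.2104
(1−p)/p = 2.2104/2 = 1.1052  ⇒  p = 1/(1 + 1.1052) = 0.4750
Jh-60: 47.50%, Jh-62: 52.50%.

47.50%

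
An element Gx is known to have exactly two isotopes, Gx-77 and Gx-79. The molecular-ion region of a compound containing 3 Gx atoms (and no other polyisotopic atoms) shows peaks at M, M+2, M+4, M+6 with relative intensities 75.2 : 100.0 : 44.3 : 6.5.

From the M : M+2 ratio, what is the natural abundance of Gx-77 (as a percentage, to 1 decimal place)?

Let p = fractional abundance of Gx-77. I(M+2)/I(M) = [C(3,1)·p^2·(1−p)] / p^3 = 3·(1−p)/p = 100.0/75.2 = 1.3298
(1−p)/p = 1.3298/3 = 0.4433  ⇒  p = 1/(1 + 0.4433) = 0.6929
Gx-77: 69.3%, Gx-79: 30.7%.

69.3%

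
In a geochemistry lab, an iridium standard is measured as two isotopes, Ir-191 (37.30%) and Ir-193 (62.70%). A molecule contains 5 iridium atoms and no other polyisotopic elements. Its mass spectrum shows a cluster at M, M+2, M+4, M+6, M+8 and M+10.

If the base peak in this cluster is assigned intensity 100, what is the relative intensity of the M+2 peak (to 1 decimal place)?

17.7

Term probabilities: M 0.0072, M+2 0.0607, M+4 0.2040, M+6 0.3429, M+8 0.2882, M+10 0.0969. Base peak = M+6.
P(M+6) = C(5,3) × 0.3730^2 × 0.6270^3 = 10 × 0.139129 × 0.24649188 = 0.342942 (base)
P(M+2) = C(5,1) × 0.3730^4 × 0.6270^1 = 5 × 0.01935688 × 0.6270 = 0.060684
Relative intensity = 0.060684 / 0.342942 × 100 = 17.7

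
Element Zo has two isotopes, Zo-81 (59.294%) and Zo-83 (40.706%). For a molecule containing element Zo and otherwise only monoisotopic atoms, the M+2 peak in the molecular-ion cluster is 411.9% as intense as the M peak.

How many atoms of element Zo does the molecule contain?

6

With n Zo atoms, P(M+2)/P(M) = C(n,1)·p^(n−1)q / p^n = n·q/p = n · 0.40706/0.59294.
n = 4.119 × 0.59294/0.40706 = 6.00 ≈ 6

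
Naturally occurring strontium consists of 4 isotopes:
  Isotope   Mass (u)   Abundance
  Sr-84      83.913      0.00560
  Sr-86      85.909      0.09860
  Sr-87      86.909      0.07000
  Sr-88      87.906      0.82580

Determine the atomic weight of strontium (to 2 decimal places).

87.62 u

Weight each isotope mass by its fractional abundance: 0.00560 × 83.913 + 0.09860 × 85.909 + 0.07000 × 86.909 + 0.82580 × 87.906
= 0.4699 + 8.4706 + 6.0836 + 72.5928 = 87.6169 u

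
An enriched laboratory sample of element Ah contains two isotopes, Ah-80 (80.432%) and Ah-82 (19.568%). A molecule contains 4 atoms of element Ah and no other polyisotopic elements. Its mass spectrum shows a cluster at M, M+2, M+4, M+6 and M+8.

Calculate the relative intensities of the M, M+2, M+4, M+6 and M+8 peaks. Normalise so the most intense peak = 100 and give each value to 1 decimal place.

Each Ah atom is independently Ah-80 (p = 0.80432) or Ah-82 (q = 0.19568); the cluster is the binomial expansion (p + q)^4.
P(M) = 0.80432^4 = 0.418519
P(M+2) = 4 × 0.80432^3 × 0.19568^1 = 0.407280
P(M+4) = 6 × 0.80432^2 × 0.19568^2 = 0.148628
P(M+6) = 4 × 0.80432^1 × 0.19568^3 = 0.024106
P(M+8) = 0.19568^4 = 0.001466
The M peak is largest (0.418519); scaling to 100 gives 100.0 : 97.3 : 35.5 : 5.8 : 0.4.

100.0 : 97.3 : 35.5 : 5.8 : 0.4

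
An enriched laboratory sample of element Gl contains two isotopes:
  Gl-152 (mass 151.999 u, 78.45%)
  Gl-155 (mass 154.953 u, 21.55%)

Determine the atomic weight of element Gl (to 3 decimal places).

152.636 u

Ar = Σ fᵢ·mᵢ = 0.7845 × 151.999 + 0.2155 × 154.953
= 119.2432 + 33.3924 = 152.6356 u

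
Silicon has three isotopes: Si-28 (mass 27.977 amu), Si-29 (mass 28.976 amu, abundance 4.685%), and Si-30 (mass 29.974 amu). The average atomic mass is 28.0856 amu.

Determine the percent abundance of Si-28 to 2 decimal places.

Let x and y be the fractions of Si-28 and Si-30. Then x + y = 1 − 0.04685 = 0.95315 and 27.977x + 29.974y = 28.0856 − 0.04685×28.976 = 26.7280744.
Substituting: 27.977x + 29.974(0.95315 − x) = 26.7280744
(27.977 − 29.974)x = -1.8416437  ⇒  x = 0.92221, y = 0.03094
Si-28: 92.22%, Si-30: 3.09%.

92.22%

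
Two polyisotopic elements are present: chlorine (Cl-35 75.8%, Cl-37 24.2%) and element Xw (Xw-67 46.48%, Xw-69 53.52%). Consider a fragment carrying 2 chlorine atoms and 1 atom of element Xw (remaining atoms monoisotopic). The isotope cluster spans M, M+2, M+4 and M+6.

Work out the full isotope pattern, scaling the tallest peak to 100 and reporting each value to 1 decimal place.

55.9 : 100.0 : 46.8 : 6.6

Chlorine pattern (n=2): 0.574564 : 0.366872 : 0.058564
Element Xw pattern (n=1): 0.4648 : 0.5352
Convolve the two distributions (both contribute in 2-u steps):
  M: 0.574564×0.4648 = 0.267057
  M+2: 0.574564×0.5352 + 0.366872×0.4648 = 0.478029
  M+4: 0.366872×0.5352 + 0.058564×0.4648 = 0.223570
  M+6: 0.058564×0.5352 = 0.031343
Scale to base peak (0.478029) = 100: 55.9 : 100.0 : 46.8 : 6.6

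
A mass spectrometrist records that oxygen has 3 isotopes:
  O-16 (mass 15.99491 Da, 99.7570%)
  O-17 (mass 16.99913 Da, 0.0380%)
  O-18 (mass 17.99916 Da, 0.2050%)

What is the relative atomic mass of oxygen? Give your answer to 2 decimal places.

Weight each isotope mass by its fractional abundance: 0.997570 × 15.99491 + 0.000380 × 16.99913 + 0.002050 × 17.99916
= 15.956042 + 0.006460 + 0.036898 = 15.999400 Da

16.00 Da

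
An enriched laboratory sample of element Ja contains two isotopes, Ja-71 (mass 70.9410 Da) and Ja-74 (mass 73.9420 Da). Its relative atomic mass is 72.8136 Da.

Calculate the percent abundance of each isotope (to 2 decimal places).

Let x be the fractional abundance of Ja-71; then Ja-74 has abundance 1 − x.
70.9410·x + 73.9420·(1 − x) = 72.8136
(70.9410 − 73.9420)·x = 72.8136 − 73.9420
x = -1.1284 / -3.0010 = 0.37601 → 37.60% Ja-71, 62.40% Ja-74.

Ja-71: 37.60%, Ja-74: 62.40%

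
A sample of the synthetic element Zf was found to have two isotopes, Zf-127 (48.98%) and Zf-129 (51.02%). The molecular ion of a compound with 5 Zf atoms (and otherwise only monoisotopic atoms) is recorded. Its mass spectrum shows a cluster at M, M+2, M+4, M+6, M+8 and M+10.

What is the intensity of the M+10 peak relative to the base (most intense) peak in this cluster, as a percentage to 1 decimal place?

10.9%

Binomial terms of (0.4898 + 0.5102)^5: M 0.0282, M+2 0.1468, M+4 0.3059, M+6 0.3186, M+8 0.1659, M+10 0.0346 → M+6 is the base peak.
P(M+6) = C(5,3) × 0.4898^2 × 0.5102^3 = 10 × 0.23990404 × 0.13280712 = 0.318610 (base)
P(M+10) = C(5,5) × 0.4898^0 × 0.5102^5 = 1 × 1.0000 × 0.03457023 = 0.034570
Relative intensity = 0.034570 / 0.318610 × 100 = 10.9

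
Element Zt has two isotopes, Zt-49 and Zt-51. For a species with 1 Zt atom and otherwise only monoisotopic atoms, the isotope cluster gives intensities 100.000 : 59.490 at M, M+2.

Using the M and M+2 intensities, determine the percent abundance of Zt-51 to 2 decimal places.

Write p for the Zt-49 fraction. I(M+2)/I(M) = [C(1,1)·p^0·(1−p)] / p^1 = 1·(1−p)/p = 59.490/100.000 = 0.5949
(1−p)/p = 0.5949/1 = 0.5949  ⇒  p = 1/(1 + 0.5949) = 0.6270
Zt-49: 62.70%, Zt-51: 37.30%.

37.30%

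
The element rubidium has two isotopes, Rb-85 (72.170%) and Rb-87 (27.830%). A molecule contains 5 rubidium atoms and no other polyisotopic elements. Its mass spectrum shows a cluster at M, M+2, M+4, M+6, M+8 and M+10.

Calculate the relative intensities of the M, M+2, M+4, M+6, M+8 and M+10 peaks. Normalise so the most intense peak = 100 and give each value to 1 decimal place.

Each Rb atom is independently Rb-85 (p = 0.72170) or Rb-87 (q = 0.27830); the cluster is the binomial expansion (p + q)^5.
P(M) = 0.72170^5 = 0.195787
P(M+2) = 5 × 0.72170^4 × 0.27830^1 = 0.377494
P(M+4) = 10 × 0.72170^3 × 0.27830^2 = 0.291136
P(M+6) = 10 × 0.72170^2 × 0.27830^3 = 0.112267
P(M+8) = 5 × 0.72170^1 × 0.27830^4 = 0.021646
P(M+10) = 0.27830^5 = 0.001669
The M+2 peak is largest (0.377494); scaling to 100 gives 51.9 : 100.0 : 77.1 : 29.7 : 5.7 : 0.4.

51.9 : 100.0 : 77.1 : 29.7 : 5.7 : 0.4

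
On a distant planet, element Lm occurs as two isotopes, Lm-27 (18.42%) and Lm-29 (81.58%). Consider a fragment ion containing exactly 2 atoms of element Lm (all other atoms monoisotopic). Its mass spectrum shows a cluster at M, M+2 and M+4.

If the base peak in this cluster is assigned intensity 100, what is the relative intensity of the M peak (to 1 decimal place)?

5.1

Binomial terms of (0.1842 + 0.8158)^2: M 0.0339, M+2 0.3005, M+4 0.6655 → M+4 is the base peak.
P(M+4) = C(2,2) × 0.1842^0 × 0.8158^2 = 1 × 1.0000 × 0.66552964 = 0.665530 (base)
P(M) = C(2,0) × 0.1842^2 × 0.8158^0 = 1 × 0.03392964 × 1.0000 = 0.033930
Relative intensity = 0.033930 / 0.665530 × 100 = 5.1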